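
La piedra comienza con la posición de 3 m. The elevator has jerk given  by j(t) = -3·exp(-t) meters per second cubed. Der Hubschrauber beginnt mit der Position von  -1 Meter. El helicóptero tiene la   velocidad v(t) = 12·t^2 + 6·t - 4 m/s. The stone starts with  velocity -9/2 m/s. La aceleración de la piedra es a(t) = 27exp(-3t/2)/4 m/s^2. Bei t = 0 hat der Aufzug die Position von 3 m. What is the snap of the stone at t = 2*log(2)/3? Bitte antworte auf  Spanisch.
Para resolver esto, necesitamos tomar 2 derivadas de nuestra ecuación de la aceleración a(t) = 27·exp(-3·t/2)/4. Tomando d/dt de a(t), encontramos j(t) = -81·exp(-3·t/2)/8. La derivada de la sacudida da el snap: s(t) = 243·exp(-3·t/2)/16. Tenemos el snap s(t) = 243·exp(-3·t/2)/16. Sustituyendo t = 2*log(2)/3: s(2*log(2)/3) = 243/32.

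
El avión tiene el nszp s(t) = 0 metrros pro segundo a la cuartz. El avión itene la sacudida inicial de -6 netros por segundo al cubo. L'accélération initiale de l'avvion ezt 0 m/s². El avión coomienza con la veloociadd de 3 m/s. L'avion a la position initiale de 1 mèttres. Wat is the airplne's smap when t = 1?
From the given snap equation s(t) = 0, we substitute t = 1 to get s = 0.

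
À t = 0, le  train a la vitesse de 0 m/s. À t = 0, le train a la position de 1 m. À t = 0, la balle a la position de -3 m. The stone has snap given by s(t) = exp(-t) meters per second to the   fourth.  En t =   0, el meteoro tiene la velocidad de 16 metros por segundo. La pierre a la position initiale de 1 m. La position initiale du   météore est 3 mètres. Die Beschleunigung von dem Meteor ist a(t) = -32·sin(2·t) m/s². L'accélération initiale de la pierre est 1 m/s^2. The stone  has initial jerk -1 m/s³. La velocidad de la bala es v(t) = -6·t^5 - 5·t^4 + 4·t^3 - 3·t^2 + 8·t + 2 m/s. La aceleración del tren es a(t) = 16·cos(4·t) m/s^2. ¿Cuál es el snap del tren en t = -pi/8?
Para resolver esto, necesitamos tomar 2 derivadas de nuestra ecuación de la aceleración a(t) = 16·cos(4·t). La derivada de la aceleración da la sacudida: j(t) = -64·sin(4·t). La derivada de la sacudida da el snap: s(t) = -256·cos(4·t). Tenemos el snap s(t) = -256·cos(4·t). Sustituyendo t = -pi/8: s(-pi/8) = 0.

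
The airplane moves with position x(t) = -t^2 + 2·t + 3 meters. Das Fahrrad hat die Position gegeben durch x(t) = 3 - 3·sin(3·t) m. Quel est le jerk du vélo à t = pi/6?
En partant de la position x(t) = 3 - 3·sin(3·t), nous prenons 3 dérivées. La dérivée de la position donne la vitesse: v(t) = -9·cos(3·t). En dérivant la vitesse, nous obtenons l'accélération: a(t) = 27·sin(3·t). En prenant d/dt de a(t), nous trouvons j(t) = 81·cos(3·t). En utilisant j(t) = 81·cos(3·t) et en substituant t = pi/6, nous trouvons j = 0.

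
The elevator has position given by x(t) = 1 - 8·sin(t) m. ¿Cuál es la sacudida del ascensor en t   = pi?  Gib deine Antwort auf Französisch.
En partant de la position x(t) = 1 - 8·sin(t), nous prenons 3 dérivées. La dérivée de la position donne la vitesse: v(t) = -8·cos(t). En prenant d/dt de v(t), nous trouvons a(t) = 8·sin(t). En prenant d/dt de a(t), nous trouvons j(t) = 8·cos(t). En utilisant j(t) = 8·cos(t) et en substituant t = pi, nous trouvons j = -8.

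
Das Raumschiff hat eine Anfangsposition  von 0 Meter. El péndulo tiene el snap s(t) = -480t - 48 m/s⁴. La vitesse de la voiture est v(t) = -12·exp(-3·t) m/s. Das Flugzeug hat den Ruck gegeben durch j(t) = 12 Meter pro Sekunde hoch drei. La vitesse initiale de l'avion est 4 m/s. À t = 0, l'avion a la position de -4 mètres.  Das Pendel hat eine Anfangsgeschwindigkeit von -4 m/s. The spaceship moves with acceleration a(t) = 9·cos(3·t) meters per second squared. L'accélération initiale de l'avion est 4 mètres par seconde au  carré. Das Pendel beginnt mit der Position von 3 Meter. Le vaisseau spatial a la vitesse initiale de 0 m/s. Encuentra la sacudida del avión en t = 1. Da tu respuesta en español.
Tenemos la sacudida j(t) = 12. Sustituyendo t = 1: j(1) = 12.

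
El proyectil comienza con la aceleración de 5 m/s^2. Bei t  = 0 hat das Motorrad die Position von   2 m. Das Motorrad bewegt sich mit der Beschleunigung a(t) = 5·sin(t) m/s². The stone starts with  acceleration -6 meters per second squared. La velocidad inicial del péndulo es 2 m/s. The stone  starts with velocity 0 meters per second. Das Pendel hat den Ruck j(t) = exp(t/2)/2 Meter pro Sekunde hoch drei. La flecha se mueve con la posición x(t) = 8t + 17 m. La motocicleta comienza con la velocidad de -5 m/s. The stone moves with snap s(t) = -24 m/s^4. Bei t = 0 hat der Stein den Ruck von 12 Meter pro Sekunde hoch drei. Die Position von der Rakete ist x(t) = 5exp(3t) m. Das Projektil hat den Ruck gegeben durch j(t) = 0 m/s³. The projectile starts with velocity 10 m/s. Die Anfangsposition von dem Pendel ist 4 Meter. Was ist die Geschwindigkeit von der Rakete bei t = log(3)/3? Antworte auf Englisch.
Starting from position x(t) = 5·exp(3·t), we take 1 derivative. Taking d/dt of x(t), we find v(t) = 15·exp(3·t). We have velocity v(t) = 15·exp(3·t). Substituting t = log(3)/3: v(log(3)/3) = 45.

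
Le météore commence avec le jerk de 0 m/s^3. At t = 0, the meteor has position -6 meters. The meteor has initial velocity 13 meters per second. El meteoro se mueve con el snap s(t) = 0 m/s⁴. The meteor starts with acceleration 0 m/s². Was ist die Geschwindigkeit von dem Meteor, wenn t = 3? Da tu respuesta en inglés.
We need to integrate our snap equation s(t) = 0 3 times. Taking ∫s(t)dt and applying j(0) = 0, we find j(t) = 0. The integral of jerk, with a(0) = 0, gives acceleration: a(t) = 0. Taking ∫a(t)dt and applying v(0) = 13, we find v(t) = 13. We have velocity v(t) = 13. Substituting t = 3: v(3) = 13.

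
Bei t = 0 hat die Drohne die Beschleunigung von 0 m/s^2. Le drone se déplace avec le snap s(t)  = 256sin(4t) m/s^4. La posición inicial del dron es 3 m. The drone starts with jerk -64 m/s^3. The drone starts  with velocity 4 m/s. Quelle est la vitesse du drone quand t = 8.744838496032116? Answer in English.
We must find the antiderivative of our snap equation s(t) = 256·sin(4·t) 3 times. Finding the integral of s(t) and using j(0) = -64: j(t) = -64·cos(4·t). Integrating jerk and using the initial condition a(0) = 0, we get a(t) = -16·sin(4·t). Integrating acceleration and using the initial condition v(0) = 4, we get v(t) = 4·cos(4·t). We have velocity v(t) = 4·cos(4·t). Substituting t = 8.744838496032116: v(8.744838496032116) = -3.64935698837858.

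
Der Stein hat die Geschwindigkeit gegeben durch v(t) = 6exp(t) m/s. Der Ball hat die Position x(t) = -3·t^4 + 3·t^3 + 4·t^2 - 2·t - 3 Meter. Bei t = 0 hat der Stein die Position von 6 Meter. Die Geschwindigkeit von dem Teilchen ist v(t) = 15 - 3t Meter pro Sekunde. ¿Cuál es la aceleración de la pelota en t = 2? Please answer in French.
En partant de la position x(t) = -3·t^4 + 3·t^3 + 4·t^2 - 2·t - 3, nous prenons 2 dérivées. La dérivée de la position donne la vitesse: v(t) = -12·t^3 + 9·t^2 + 8·t - 2. En dérivant la vitesse, nous obtenons l'accélération: a(t) = -36·t^2 + 18·t + 8. En utilisant a(t) = -36·t^2 + 18·t + 8 et en substituant t = 2, nous trouvons a = -100.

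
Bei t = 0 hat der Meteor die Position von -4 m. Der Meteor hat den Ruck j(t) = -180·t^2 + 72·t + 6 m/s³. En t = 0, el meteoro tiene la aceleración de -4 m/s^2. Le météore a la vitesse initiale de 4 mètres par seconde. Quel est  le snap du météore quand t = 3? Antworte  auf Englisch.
To solve this, we need to take 1 derivative of our jerk equation j(t) = -180·t^2 + 72·t + 6. Taking d/dt of j(t), we find s(t) = 72 - 360·t. Using s(t) = 72 - 360·t and substituting t = 3, we find s = -1008.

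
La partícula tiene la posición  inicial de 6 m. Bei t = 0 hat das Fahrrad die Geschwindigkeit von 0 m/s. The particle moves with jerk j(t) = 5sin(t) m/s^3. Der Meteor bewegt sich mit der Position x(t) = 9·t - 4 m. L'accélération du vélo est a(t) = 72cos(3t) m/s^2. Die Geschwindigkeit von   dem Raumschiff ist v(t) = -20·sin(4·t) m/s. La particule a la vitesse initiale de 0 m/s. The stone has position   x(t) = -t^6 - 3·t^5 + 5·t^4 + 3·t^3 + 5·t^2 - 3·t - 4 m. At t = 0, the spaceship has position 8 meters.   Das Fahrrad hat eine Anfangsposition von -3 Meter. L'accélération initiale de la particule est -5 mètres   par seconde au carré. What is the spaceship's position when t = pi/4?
Starting from velocity v(t) = -20·sin(4·t), we take 1 integral. The integral of velocity is position. Using x(0) = 8, we get x(t) = 5·cos(4·t) + 3. We have position x(t) = 5·cos(4·t) + 3. Substituting t = pi/4: x(pi/4) = -2.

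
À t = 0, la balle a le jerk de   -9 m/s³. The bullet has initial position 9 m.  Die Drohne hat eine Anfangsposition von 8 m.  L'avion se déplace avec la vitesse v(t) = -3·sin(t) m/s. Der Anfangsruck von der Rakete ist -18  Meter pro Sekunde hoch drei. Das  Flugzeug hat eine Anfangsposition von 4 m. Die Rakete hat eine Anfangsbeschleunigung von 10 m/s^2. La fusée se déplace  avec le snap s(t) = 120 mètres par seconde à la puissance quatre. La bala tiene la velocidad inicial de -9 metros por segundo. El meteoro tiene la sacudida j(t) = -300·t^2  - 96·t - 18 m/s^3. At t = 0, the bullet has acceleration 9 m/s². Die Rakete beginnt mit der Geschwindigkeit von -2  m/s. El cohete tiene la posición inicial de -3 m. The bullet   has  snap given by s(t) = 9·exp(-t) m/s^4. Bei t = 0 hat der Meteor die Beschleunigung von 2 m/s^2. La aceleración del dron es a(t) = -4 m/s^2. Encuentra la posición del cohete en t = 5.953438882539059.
Partiendo del snap s(t) = 120, tomamos 4 antiderivadas. Integrando el snap y usando la condición inicial j(0) = -18, obtenemos j(t) = 120·t - 18. La antiderivada de la sacudida, con a(0) = 10, da la aceleración: a(t) = 60·t^2 - 18·t + 10. La integral de la aceleración es la velocidad. Usando v(0) = -2, obtenemos v(t) = 20·t^3 - 9·t^2 + 10·t - 2. Integrando la velocidad y usando la condición inicial x(0) = -3, obtenemos x(t) = 5·t^4 - 3·t^3 + 5·t^2 - 2·t - 3. Usando x(t) = 5·t^4 - 3·t^3 + 5·t^2 - 2·t - 3 y sustituyendo t = 5.953438882539059, encontramos x = 5810.46458687256.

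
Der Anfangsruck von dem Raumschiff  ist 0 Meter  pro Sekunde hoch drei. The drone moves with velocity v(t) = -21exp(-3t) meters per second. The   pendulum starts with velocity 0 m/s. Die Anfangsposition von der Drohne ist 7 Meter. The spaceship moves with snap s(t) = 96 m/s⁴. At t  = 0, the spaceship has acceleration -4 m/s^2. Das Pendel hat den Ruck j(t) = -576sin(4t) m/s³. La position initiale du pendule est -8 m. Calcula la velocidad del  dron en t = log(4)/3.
De la ecuación de la velocidad v(t) = -21·exp(-3·t), sustituimos t = log(4)/3 para obtener v = -21/4.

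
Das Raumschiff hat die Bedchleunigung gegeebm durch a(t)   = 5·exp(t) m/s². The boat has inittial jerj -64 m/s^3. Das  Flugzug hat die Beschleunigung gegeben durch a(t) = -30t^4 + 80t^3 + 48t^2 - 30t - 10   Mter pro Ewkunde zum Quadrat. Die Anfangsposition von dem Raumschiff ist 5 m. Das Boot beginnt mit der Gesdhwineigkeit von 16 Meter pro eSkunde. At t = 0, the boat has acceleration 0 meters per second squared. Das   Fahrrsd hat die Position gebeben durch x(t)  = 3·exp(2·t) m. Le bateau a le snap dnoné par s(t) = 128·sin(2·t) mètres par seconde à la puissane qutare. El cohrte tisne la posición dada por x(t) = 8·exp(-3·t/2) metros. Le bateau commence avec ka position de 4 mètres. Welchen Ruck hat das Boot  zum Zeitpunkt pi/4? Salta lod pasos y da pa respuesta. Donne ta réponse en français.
À t = pi/4, j = 0.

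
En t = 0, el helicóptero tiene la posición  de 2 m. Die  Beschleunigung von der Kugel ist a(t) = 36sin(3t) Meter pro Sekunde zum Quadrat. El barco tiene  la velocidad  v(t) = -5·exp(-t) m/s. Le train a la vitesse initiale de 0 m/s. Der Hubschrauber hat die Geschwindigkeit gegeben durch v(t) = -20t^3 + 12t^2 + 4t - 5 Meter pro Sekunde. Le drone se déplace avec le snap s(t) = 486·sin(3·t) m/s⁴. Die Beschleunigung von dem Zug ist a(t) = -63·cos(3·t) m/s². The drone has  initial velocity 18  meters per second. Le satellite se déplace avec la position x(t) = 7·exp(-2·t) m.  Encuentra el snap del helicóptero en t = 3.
Debemos derivar nuestra ecuación de la velocidad v(t) = -20·t^3 + 12·t^2 + 4·t - 5 3 veces. Derivando la velocidad, obtenemos la aceleración: a(t) = -60·t^2 + 24·t + 4. La derivada de la aceleración da la sacudida: j(t) = 24 - 120·t. Tomando d/dt de j(t), encontramos s(t) = -120. Usando s(t) = -120 y sustituyendo t = 3, encontramos s = -120.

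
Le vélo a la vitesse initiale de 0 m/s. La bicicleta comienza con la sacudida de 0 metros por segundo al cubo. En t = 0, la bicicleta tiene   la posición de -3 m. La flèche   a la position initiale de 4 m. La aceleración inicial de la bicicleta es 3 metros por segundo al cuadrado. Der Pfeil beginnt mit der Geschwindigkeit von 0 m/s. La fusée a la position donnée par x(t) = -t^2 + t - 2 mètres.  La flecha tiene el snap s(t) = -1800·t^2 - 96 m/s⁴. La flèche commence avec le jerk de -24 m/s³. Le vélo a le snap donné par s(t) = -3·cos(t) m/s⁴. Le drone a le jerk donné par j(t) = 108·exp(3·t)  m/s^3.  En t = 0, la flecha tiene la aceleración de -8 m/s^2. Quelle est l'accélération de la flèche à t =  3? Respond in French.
Nous devons intégrer notre équation du snap s(t) = -1800·t^2 - 96 2 fois. En intégrant le snap et en utilisant la condition initiale j(0) = -24, nous obtenons j(t) = -600·t^3 - 96·t - 24. En prenant ∫j(t)dt et en appliquant a(0) = -8, nous trouvons a(t) = -150·t^4 - 48·t^2 - 24·t - 8. En utilisant a(t) = -150·t^4 - 48·t^2 - 24·t - 8 et en substituant t = 3, nous trouvons a = -12662.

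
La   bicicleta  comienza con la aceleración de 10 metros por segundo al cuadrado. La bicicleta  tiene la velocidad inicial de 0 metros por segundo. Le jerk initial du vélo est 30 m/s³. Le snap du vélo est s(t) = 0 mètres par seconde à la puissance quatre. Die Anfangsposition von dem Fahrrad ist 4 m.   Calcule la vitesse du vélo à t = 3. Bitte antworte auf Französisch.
En partant du snap s(t) = 0, nous prenons 3 intégrales. La primitive du snap, avec j(0) = 30, donne le jerk: j(t) = 30. L'intégrale du jerk, avec a(0) = 10, donne l'accélération: a(t) = 30·t + 10. En intégrant l'accélération et en utilisant la condition initiale v(0) = 0, nous obtenons v(t) = 5·t·(3·t + 2). Nous avons la vitesse v(t) = 5·t·(3·t + 2). En substituant t = 3: v(3) = 165.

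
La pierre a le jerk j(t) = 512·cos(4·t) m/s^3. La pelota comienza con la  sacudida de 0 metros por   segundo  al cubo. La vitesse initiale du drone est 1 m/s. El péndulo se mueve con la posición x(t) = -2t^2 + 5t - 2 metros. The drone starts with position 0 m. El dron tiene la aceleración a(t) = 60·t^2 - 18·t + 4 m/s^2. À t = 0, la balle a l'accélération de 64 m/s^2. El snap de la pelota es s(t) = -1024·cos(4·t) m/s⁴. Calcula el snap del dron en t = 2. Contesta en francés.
Nous devons dériver notre équation de l'accélération a(t) = 60·t^2 - 18·t + 4 2 fois. La dérivée de l'accélération donne le jerk: j(t) = 120·t - 18. La dérivée du jerk donne le snap: s(t) = 120. Nous avons le snap s(t) = 120. En substituant t = 2: s(2) = 120.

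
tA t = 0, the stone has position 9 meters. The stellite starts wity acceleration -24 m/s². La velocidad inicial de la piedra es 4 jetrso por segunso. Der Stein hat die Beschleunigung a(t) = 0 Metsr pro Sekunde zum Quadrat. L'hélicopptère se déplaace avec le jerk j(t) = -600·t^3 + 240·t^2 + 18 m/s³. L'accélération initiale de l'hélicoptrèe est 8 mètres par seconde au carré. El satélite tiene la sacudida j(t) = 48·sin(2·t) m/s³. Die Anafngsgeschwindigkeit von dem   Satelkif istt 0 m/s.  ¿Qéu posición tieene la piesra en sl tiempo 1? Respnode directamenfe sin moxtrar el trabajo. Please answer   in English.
The position at t = 1 is x = 13.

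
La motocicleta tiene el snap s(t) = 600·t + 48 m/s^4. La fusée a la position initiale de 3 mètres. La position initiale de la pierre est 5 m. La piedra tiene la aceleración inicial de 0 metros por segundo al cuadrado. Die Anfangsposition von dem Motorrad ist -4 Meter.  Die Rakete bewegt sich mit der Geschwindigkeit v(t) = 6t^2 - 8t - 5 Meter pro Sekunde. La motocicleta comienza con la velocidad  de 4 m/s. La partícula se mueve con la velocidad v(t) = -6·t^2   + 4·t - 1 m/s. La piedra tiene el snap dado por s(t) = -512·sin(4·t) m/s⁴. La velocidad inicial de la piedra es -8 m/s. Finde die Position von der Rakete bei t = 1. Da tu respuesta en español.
Para resolver esto, necesitamos tomar 1 integral de nuestra ecuación de la velocidad v(t) = 6·t^2 - 8·t - 5. La antiderivada de la velocidad, con x(0) = 3, da la posición: x(t) = 2·t^3 - 4·t^2 - 5·t + 3. De la ecuación de la posición x(t) = 2·t^3 - 4·t^2 - 5·t + 3, sustituimos t = 1 para obtener x = -4.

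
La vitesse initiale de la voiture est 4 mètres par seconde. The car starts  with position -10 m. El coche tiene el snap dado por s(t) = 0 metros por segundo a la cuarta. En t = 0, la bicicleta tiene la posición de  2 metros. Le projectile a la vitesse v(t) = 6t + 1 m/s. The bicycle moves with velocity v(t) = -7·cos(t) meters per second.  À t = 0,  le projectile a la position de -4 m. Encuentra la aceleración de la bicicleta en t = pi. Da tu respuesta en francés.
Nous devons dériver notre équation de la vitesse v(t) = -7·cos(t) 1 fois. La dérivée de la vitesse donne l'accélération: a(t) = 7·sin(t). De l'équation de l'accélération a(t) = 7·sin(t), nous substituons t = pi pour obtenir a = 0.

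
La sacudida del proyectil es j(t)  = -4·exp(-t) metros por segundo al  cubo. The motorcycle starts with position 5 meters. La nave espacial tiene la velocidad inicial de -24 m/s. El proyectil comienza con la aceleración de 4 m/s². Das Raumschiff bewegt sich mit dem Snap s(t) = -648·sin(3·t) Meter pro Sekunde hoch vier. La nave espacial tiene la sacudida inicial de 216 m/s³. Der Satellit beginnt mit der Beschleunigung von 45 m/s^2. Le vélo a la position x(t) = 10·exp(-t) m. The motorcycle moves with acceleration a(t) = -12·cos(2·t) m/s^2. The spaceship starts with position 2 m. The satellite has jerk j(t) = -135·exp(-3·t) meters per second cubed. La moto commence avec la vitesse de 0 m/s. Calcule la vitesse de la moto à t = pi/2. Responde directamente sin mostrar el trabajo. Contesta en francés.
À t = pi/2, v = 0.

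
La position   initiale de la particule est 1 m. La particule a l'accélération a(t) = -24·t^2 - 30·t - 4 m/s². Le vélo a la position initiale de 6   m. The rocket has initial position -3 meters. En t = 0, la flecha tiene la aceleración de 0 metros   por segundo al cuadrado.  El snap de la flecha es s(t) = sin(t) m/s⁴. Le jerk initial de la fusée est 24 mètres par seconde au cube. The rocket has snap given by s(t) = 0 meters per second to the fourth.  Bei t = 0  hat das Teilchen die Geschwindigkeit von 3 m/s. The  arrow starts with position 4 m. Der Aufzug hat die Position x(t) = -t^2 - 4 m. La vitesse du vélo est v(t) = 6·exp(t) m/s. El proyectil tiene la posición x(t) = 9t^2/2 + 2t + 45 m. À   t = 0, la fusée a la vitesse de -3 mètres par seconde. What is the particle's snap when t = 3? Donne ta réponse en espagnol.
Debemos derivar nuestra ecuación de la aceleración a(t) = -24·t^2 - 30·t - 4 2 veces. Tomando d/dt de a(t), encontramos j(t) = -48·t - 30. La derivada de la sacudida da el snap: s(t) = -48. Usando s(t) = -48 y sustituyendo t = 3, encontramos s = -48.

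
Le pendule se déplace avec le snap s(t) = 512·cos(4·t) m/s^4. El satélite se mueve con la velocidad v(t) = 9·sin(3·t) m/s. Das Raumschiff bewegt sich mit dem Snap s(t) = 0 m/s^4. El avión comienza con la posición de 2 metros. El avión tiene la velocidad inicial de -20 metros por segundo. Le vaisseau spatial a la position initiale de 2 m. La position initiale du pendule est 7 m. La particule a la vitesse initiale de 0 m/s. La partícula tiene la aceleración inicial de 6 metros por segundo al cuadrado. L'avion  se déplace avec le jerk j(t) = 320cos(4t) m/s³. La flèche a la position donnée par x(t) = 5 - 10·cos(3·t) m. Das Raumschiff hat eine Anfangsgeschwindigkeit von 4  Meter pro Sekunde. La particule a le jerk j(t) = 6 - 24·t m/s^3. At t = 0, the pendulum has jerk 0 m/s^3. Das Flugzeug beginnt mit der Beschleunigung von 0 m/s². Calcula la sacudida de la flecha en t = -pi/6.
Para resolver esto, necesitamos tomar 3 derivadas de nuestra ecuación de la posición x(t) = 5 - 10·cos(3·t). Derivando la posición, obtenemos la velocidad: v(t) = 30·sin(3·t). Derivando la velocidad, obtenemos la aceleración: a(t) = 90·cos(3·t). Derivando la aceleración, obtenemos la sacudida: j(t) = -270·sin(3·t). Usando j(t) = -270·sin(3·t) y sustituyendo t = -pi/6, encontramos j = 270.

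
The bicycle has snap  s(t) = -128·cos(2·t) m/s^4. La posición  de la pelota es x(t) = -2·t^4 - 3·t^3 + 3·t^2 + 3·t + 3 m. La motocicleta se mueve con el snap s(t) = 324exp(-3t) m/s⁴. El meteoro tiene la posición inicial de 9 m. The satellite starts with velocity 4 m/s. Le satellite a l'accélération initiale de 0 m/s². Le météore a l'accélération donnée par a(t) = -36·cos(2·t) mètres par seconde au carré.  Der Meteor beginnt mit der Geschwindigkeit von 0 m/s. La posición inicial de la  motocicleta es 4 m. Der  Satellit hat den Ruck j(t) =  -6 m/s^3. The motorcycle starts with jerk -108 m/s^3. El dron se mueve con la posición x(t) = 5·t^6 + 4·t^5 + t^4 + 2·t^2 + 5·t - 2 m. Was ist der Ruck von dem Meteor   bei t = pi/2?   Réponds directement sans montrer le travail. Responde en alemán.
Die Antwort ist 0.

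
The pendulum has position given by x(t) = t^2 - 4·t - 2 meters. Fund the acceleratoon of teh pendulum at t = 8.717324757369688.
Starting from position x(t) = t^2 - 4·t - 2, we take 2 derivatives. Differentiating position, we get velocity: v(t) = 2·t - 4. Differentiating velocity, we get acceleration: a(t) = 2. From the given acceleration equation a(t) = 2, we substitute t = 8.717324757369688 to get a = 2.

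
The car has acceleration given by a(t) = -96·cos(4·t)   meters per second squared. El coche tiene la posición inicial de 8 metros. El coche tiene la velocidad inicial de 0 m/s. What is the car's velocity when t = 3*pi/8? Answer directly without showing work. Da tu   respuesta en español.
La respuesta es 24.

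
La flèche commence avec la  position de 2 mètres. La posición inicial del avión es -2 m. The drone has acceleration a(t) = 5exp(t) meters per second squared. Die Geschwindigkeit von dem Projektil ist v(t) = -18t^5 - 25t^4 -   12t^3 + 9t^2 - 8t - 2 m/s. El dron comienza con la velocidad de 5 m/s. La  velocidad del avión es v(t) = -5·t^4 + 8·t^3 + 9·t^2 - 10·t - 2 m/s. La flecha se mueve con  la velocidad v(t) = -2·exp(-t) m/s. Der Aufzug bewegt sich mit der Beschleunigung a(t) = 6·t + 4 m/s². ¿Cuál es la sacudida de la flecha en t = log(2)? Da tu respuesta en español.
Partiendo de la velocidad v(t) = -2·exp(-t), tomamos 2 derivadas. Derivando la velocidad, obtenemos la aceleración: a(t) = 2·exp(-t). Derivando la aceleración, obtenemos la sacudida: j(t) = -2·exp(-t). Usando j(t) = -2·exp(-t) y sustituyendo t = log(2), encontramos j = -1.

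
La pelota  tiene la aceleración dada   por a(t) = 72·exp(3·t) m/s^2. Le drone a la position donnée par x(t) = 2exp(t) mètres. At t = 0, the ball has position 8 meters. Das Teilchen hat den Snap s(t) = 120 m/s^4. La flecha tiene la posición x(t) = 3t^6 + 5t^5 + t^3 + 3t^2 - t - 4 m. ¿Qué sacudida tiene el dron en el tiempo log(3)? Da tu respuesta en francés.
En partant de la position x(t) = 2·exp(t), nous prenons 3 dérivées. En prenant d/dt de x(t), nous trouvons v(t) = 2·exp(t). En dérivant la vitesse, nous obtenons l'accélération: a(t) = 2·exp(t). En prenant d/dt de a(t), nous trouvons j(t) = 2·exp(t). De l'équation du jerk j(t) = 2·exp(t), nous substituons t = log(3) pour obtenir j = 6.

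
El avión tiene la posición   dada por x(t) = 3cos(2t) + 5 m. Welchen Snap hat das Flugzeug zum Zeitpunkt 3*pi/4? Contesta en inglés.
We must differentiate our position equation x(t) = 3·cos(2·t) + 5 4 times. Differentiating position, we get velocity: v(t) = -6·sin(2·t). The derivative of velocity gives acceleration: a(t) = -12·cos(2·t). Differentiating acceleration, we get jerk: j(t) = 24·sin(2·t). Taking d/dt of j(t), we find s(t) = 48·cos(2·t). From the given snap equation s(t) = 48·cos(2·t), we substitute t = 3*pi/4 to get s = 0.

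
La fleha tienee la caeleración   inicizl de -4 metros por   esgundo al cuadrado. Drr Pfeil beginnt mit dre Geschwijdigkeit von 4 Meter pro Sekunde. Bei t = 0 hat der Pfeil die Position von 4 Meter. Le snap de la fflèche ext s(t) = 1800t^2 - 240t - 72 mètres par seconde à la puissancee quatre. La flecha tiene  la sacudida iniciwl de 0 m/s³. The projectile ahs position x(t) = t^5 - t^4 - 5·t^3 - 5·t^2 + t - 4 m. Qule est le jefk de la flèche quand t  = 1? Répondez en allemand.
Ausgehend von dem Snap s(t) = 1800·t^2 - 240·t - 72, nehmen wir 1 Stammfunktion. Mit ∫s(t)dt und Anwendung von j(0) = 0, finden wir j(t) = 24·t·(25·t^2 - 5·t - 3). Aus der Gleichung für den Ruck j(t) = 24·t·(25·t^2 - 5·t - 3), setzen wir t = 1 ein und erhalten j = 408.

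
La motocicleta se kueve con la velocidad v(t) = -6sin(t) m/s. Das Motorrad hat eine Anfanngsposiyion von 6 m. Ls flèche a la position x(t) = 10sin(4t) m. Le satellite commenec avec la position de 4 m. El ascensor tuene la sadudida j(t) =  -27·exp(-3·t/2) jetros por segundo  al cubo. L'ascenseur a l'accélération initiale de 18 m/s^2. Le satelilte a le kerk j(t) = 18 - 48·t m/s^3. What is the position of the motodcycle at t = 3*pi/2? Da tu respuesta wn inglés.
We need to integrate our velocity equation v(t) = -6·sin(t) 1 time. Integrating velocity and using the initial condition x(0) = 6, we get x(t) = 6·cos(t). From the given position equation x(t) = 6·cos(t), we substitute t = 3*pi/2 to get x = 0.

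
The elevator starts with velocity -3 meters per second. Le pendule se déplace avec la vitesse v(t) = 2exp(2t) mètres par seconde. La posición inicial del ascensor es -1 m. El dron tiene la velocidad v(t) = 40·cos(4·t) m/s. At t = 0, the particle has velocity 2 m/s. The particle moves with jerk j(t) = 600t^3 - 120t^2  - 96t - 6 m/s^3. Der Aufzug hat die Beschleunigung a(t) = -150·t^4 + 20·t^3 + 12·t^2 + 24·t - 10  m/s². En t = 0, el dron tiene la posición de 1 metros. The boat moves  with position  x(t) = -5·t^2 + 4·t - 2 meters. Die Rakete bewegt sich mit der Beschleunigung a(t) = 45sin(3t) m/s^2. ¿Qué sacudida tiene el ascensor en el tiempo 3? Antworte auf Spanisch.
Debemos derivar nuestra ecuación de la aceleración a(t) = -150·t^4 + 20·t^3 + 12·t^2 + 24·t - 10 1 vez. Derivando la aceleración, obtenemos la sacudida: j(t) = -600·t^3 + 60·t^2 + 24·t + 24. Tenemos la sacudida j(t) = -600·t^3 + 60·t^2 + 24·t + 24. Sustituyendo t = 3: j(3) = -15564.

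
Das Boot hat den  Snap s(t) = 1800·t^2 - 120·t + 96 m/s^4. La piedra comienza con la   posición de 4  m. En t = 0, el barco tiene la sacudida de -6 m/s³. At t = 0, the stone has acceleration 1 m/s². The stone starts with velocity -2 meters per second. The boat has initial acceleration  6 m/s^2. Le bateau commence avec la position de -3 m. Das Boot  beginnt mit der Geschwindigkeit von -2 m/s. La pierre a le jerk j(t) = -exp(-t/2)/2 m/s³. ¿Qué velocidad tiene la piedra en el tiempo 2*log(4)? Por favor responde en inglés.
We must find the antiderivative of our jerk equation j(t) = -exp(-t/2)/2 2 times. Taking ∫j(t)dt and applying a(0) = 1, we find a(t) = exp(-t/2). Integrating acceleration and using the initial condition v(0) = -2, we get v(t) = -2·exp(-t/2). From the given velocity equation v(t) = -2·exp(-t/2), we substitute t = 2*log(4) to get v = -1/2.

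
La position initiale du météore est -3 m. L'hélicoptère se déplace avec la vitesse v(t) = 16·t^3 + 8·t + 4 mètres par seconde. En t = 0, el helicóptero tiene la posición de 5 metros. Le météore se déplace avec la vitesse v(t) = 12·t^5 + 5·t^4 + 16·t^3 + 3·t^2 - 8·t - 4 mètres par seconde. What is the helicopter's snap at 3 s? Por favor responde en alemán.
Um dies zu lösen, müssen wir 3 Ableitungen unserer Gleichung für die Geschwindigkeit v(t) = 16·t^3 + 8·t + 4 nehmen. Durch Ableiten von der Geschwindigkeit erhalten wir die Beschleunigung: a(t) = 48·t^2 + 8. Die Ableitung von der Beschleunigung ergibt den Ruck: j(t) = 96·t. Mit d/dt von j(t) finden wir s(t) = 96. Aus der Gleichung für den Snap s(t) = 96, setzen wir t = 3 ein und erhalten s = 96.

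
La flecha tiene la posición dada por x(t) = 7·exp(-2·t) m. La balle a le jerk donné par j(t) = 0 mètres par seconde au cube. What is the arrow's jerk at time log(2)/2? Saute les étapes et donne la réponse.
At t = log(2)/2, j = -28.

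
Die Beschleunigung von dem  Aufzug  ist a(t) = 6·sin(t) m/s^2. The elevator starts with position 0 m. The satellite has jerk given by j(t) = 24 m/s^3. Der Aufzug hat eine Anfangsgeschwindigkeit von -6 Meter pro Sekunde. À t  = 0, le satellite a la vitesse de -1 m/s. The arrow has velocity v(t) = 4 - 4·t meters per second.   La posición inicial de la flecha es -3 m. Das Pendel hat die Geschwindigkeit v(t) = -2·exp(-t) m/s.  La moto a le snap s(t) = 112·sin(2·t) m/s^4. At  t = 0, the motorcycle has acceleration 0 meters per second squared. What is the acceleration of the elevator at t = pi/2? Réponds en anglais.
From the given acceleration equation a(t) = 6·sin(t), we substitute t = pi/2 to get a = 6.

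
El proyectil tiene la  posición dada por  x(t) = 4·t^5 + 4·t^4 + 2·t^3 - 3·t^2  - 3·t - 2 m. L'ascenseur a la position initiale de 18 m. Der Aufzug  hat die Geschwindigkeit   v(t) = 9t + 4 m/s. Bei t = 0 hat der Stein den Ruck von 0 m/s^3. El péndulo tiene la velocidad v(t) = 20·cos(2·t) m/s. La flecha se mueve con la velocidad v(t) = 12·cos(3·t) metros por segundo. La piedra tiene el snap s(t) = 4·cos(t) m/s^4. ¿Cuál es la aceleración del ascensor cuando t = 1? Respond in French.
Nous devons dériver notre équation de la vitesse v(t) = 9·t + 4 1 fois. En dérivant la vitesse, nous obtenons l'accélération: a(t) = 9. De l'équation de l'accélération a(t) = 9, nous substituons t = 1 pour obtenir a = 9.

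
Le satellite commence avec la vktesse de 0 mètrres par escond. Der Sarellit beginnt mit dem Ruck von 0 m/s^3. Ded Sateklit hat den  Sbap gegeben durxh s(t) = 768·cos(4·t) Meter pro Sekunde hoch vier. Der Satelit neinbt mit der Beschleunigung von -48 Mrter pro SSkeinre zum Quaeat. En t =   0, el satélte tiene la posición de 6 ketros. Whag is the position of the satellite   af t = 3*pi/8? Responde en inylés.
To find the answer, we compute 4 integrals of s(t) = 768·cos(4·t). The antiderivative of snap, with j(0) = 0, gives jerk: j(t) = 192·sin(4·t). Taking ∫j(t)dt and applying a(0) = -48, we find a(t) = -48·cos(4·t). Taking ∫a(t)dt and applying v(0) = 0, we find v(t) = -12·sin(4·t). The integral of velocity is position. Using x(0) = 6, we get x(t) = 3·cos(4·t) + 3. Using x(t) = 3·cos(4·t) + 3 and substituting t = 3*pi/8, we find x = 3.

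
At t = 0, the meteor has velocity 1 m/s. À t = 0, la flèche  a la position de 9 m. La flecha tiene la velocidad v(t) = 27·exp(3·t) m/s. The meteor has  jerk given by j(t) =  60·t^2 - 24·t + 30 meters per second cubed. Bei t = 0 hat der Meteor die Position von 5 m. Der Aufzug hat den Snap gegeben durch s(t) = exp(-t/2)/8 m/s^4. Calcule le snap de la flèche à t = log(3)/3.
Pour résoudre ceci, nous devons prendre 3 dérivées de notre équation de la vitesse v(t) = 27·exp(3·t). En dérivant la vitesse, nous obtenons l'accélération: a(t) = 81·exp(3·t). En dérivant l'accélération, nous obtenons le jerk: j(t) = 243·exp(3·t). En prenant d/dt de j(t), nous trouvons s(t) = 729·exp(3·t). De l'équation du snap s(t) = 729·exp(3·t), nous substituons t = log(3)/3 pour obtenir s = 2187.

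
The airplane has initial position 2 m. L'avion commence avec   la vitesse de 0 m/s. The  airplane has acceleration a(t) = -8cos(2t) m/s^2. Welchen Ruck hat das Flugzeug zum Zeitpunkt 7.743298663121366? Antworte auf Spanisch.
Partiendo de la aceleración a(t) = -8·cos(2·t), tomamos 1 derivada. La derivada de la aceleración da la sacudida: j(t) = 16·sin(2·t). De la ecuación de la sacudida j(t) = 16·sin(2·t), sustituimos t = 7.743298663121366 para obtener j = 3.51299900971784.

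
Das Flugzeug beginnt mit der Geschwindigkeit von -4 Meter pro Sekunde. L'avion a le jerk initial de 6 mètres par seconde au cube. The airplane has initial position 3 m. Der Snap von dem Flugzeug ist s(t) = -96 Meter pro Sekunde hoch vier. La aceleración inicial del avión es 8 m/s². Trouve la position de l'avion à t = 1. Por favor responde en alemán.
Ausgehend von dem Snap s(t) = -96, nehmen wir 4 Integrale. Die Stammfunktion von dem Snap ist der Ruck. Mit j(0) = 6 erhalten wir j(t) = 6 - 96·t. Mit ∫j(t)dt und Anwendung von a(0) = 8, finden wir a(t) = -48·t^2 + 6·t + 8. Mit ∫a(t)dt und Anwendung von v(0) = -4, finden wir v(t) = -16·t^3 + 3·t^2 + 8·t - 4. Durch Integration von der Geschwindigkeit und Verwendung der Anfangsbedingung x(0) = 3, erhalten wir x(t) = -4·t^4 + t^3 + 4·t^2 - 4·t + 3. Mit x(t) = -4·t^4 + t^3 + 4·t^2 - 4·t + 3 und Einsetzen von t = 1, finden wir x = 0.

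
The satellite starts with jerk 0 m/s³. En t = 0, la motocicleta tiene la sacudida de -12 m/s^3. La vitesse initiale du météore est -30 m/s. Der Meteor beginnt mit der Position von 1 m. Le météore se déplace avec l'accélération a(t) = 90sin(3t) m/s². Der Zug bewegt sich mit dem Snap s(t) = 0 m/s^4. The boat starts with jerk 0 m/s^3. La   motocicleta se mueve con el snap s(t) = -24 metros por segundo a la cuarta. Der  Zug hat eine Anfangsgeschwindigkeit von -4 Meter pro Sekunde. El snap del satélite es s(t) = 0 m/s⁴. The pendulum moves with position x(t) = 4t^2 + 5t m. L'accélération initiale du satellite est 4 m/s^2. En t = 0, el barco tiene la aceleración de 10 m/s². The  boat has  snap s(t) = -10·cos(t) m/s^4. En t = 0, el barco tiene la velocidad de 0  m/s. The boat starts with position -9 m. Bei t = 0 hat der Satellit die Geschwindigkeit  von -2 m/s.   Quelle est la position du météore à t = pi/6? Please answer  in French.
En partant de l'accélération a(t) = 90·sin(3·t), nous prenons 2 primitives. En prenant ∫a(t)dt et en appliquant v(0) = -30, nous trouvons v(t) = -30·cos(3·t). En prenant ∫v(t)dt et en appliquant x(0) = 1, nous trouvons x(t) = 1 - 10·sin(3·t). Nous avons la position x(t) = 1 - 10·sin(3·t). En substituant t = pi/6: x(pi/6) = -9.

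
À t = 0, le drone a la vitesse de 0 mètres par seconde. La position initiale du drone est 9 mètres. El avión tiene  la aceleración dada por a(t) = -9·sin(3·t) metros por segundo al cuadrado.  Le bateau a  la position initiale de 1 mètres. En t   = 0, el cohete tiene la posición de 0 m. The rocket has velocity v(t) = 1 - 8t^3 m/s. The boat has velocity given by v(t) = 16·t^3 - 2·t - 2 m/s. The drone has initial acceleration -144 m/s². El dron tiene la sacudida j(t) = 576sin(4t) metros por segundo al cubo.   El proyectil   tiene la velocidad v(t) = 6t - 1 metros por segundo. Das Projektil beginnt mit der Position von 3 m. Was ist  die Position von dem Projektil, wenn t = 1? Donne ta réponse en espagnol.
Necesitamos integrar nuestra ecuación de la velocidad v(t) = 6·t - 1 1 vez. La integral de la velocidad, con x(0) = 3, da la posición: x(t) = 3·t^2 - t + 3. Tenemos la posición x(t) = 3·t^2 - t + 3. Sustituyendo t = 1: x(1) = 5.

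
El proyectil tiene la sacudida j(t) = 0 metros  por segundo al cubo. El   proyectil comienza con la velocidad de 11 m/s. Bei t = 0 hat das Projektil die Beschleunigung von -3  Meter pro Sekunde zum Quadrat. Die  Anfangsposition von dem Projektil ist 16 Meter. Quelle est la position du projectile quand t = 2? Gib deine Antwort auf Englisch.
We need to integrate our jerk equation j(t) = 0 3 times. Finding the integral of j(t) and using a(0) = -3: a(t) = -3. Integrating acceleration and using the initial condition v(0) = 11, we get v(t) = 11 - 3·t. Finding the antiderivative of v(t) and using x(0) = 16: x(t) = -3·t^2/2 + 11·t + 16. Using x(t) = -3·t^2/2 + 11·t + 16 and substituting t = 2, we find x = 32.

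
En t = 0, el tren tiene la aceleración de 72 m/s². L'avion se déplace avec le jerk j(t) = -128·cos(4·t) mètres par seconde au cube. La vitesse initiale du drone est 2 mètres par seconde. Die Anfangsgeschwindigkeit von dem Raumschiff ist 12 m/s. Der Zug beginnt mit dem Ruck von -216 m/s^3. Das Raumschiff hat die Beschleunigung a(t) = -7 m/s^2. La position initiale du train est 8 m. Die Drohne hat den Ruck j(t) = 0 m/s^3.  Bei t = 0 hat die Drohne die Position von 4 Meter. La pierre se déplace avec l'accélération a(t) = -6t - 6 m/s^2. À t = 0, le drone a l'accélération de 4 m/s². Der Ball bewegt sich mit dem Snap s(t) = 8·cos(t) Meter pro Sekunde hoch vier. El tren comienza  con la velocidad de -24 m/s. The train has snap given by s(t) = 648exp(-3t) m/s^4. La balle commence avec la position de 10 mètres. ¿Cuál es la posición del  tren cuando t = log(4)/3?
Para resolver esto, necesitamos tomar 4 antiderivadas de nuestra ecuación del snap s(t) = 648·exp(-3·t). Integrando el snap y usando la condición inicial j(0) = -216, obtenemos j(t) = -216·exp(-3·t). La antiderivada de la sacudida, con a(0) = 72, da la aceleración: a(t) = 72·exp(-3·t). La antiderivada de la aceleración, con v(0) = -24, da la velocidad: v(t) = -24·exp(-3·t). Tomando ∫v(t)dt y aplicando x(0) = 8, encontramos x(t) = 8·exp(-3·t). Usando x(t) = 8·exp(-3·t) y sustituyendo t = log(4)/3, encontramos x = 2.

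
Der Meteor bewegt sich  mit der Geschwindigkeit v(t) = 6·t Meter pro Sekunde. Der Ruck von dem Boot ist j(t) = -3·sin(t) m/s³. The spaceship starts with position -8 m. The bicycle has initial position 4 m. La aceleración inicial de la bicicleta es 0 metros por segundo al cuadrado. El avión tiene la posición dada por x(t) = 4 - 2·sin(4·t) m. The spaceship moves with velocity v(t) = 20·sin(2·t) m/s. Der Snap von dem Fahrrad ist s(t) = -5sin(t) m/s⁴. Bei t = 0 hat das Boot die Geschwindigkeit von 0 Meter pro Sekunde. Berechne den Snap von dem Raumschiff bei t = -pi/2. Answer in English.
We must differentiate our velocity equation v(t) = 20·sin(2·t) 3 times. Taking d/dt of v(t), we find a(t) = 40·cos(2·t). The derivative of acceleration gives jerk: j(t) = -80·sin(2·t). Differentiating jerk, we get snap: s(t) = -160·cos(2·t). From the given snap equation s(t) = -160·cos(2·t), we substitute t = -pi/2 to get s = 160.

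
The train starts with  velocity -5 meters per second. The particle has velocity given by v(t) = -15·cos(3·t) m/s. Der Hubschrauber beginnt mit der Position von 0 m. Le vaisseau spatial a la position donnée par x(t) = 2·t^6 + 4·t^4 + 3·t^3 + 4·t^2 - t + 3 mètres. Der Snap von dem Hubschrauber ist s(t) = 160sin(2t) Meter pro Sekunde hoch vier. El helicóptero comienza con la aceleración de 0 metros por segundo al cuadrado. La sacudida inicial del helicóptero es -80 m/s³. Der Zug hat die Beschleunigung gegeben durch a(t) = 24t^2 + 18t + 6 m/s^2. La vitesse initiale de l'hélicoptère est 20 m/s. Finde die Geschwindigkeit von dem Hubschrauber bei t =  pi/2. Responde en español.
Necesitamos integrar nuestra ecuación del snap s(t) = 160·sin(2·t) 3 veces. La integral del snap, con j(0) = -80, da la sacudida: j(t) = -80·cos(2·t). Integrando la sacudida y usando la condición inicial a(0) = 0, obtenemos a(t) = -40·sin(2·t). La integral de la aceleración es la velocidad. Usando v(0) = 20, obtenemos v(t) = 20·cos(2·t). Usando v(t) = 20·cos(2·t) y sustituyendo t = pi/2, encontramos v = -20.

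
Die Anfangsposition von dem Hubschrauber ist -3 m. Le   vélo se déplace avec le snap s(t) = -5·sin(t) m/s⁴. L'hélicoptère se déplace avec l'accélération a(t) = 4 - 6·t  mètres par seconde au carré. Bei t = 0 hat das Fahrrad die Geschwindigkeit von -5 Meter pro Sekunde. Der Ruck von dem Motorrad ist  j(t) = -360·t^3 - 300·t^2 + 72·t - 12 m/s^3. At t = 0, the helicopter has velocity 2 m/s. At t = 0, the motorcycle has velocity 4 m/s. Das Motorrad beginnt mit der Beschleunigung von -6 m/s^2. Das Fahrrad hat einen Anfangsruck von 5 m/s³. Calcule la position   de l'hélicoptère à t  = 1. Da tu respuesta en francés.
Nous devons intégrer notre équation de l'accélération a(t) = 4 - 6·t 2 fois. En prenant ∫a(t)dt et en appliquant v(0) = 2, nous trouvons v(t) = -3·t^2 + 4·t + 2. L'intégrale de la vitesse, avec x(0) = -3, donne la position: x(t) = -t^3 + 2·t^2 + 2·t - 3. Nous avons la position x(t) = -t^3 + 2·t^2 + 2·t - 3. En substituant t = 1: x(1) = 0.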